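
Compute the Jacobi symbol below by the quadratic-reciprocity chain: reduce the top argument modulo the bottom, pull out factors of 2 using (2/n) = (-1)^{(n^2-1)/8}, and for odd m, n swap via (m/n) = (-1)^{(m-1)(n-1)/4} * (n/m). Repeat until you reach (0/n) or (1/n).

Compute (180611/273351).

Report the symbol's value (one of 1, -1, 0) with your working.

-1

flip (180611/273351) -> (273351/180611): both odd, 180611 mod 4 = 3, 273351 mod 4 = 3, so the flip contributes -1; sign now -1
(273351/180611): 273351 mod 180611 = 92740, so (273351/180611) = (92740/180611)
factor out 2^2: 92740 = 2^2·23185; with 180611 mod 8 = 3, (2/180611) = -1; sign now -1; continue with (23185/180611)
flip (23185/180611) -> (180611/23185): both odd, 23185 mod 4 = 1, 180611 mod 4 = 3, so the flip contributes +1; sign now -1
(180611/23185): 180611 mod 23185 = 18316, so (180611/23185) = (18316/23185)
factor out 2^2: 18316 = 2^2·4579; with 23185 mod 8 = 1, (2/23185) = +1; sign now -1; continue with (4579/23185)
flip (4579/23185) -> (23185/4579): both odd, 4579 mod 4 = 3, 23185 mod 4 = 1, so the flip contributes +1; sign now -1
(23185/4579): 23185 mod 4579 = 290, so (23185/4579) = (290/4579)
factor out 2^1: 290 = 2^1·145; with 4579 mod 8 = 3, (2/4579) = -1; sign now +1; continue with (145/4579)
flip (145/4579) -> (4579/145): both odd, 145 mod 4 = 1, 4579 mod 4 = 3, so the flip contributes +1; sign now +1
(4579/145): 4579 mod 145 = 84, so (4579/145) = (84/145)
factor out 2^2: 84 = 2^2·21; with 145 mod 8 = 1, (2/145) = +1; sign now +1; continue with (21/145)
flip (21/145) -> (145/21): both odd, 21 mod 4 = 1, 145 mod 4 = 1, so the flip contributes +1; sign now +1
(145/21): 145 mod 21 = 19, so (145/21) = (19/21)
flip (19/21) -> (21/19): both odd, 19 mod 4 = 3, 21 mod 4 = 1, so the flip contributes +1; sign now +1
(21/19): 21 mod 19 = 2, so (21/19) = (2/19)
factor out 2^1: 2 = 2^1·1; with 19 mod 8 = 3, (2/19) = -1; sign now -1; continue with (1/19)
reached (1/19) = 1, so the symbol is -1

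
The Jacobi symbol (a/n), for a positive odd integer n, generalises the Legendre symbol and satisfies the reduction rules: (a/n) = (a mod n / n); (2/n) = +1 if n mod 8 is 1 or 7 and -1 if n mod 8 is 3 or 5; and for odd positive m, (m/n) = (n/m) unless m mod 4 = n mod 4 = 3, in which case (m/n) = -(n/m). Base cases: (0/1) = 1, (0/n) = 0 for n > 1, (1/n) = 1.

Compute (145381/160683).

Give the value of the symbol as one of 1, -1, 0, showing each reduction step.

1

flip (145381/160683) -> (160683/145381): both odd, 145381 mod 4 = 1, 160683 mod 4 = 3, so the flip contributes +1; sign now +1
(160683/145381): 160683 mod 145381 = 15302, so (160683/145381) = (15302/145381)
factor out 2^1: 15302 = 2^1·7651; with 145381 mod 8 = 5, (2/145381) = -1; sign now -1; continue with (7651/145381)
flip (7651/145381) -> (145381/7651): both odd, 7651 mod 4 = 3, 145381 mod 4 = 1, so the flip contributes +1; sign now -1
(145381/7651): 145381 mod 7651 = 12, so (145381/7651) = (12/7651)
factor out 2^2: 12 = 2^2·3; with 7651 mod 8 = 3, (2/7651) = -1; sign now -1; continue with (3/7651)
flip (3/7651) -> (7651/3): both odd, 3 mod 4 = 3, 7651 mod 4 = 3, so the flip contributes -1; sign now +1
(7651/3): 7651 mod 3 = 1, so (7651/3) = (1/3)
reached (1/3) = 1, so the symbol is +1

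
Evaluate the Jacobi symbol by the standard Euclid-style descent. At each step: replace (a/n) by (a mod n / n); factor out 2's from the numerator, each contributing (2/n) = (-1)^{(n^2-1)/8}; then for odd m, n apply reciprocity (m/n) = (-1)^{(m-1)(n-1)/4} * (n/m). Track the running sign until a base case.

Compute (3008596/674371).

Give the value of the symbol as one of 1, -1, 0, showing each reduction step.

(3008596/674371) = (311112/674371)   [reduce mod 674371]
311112 = 2^3·38889; (2/674371) = -1 since 674371 mod 8 = 3, so (311112/674371) = (-1)^3·(38889/674371); sign now -1
reciprocity: (38889/674371) = +1·(674371/38889) since 38889 mod 4 = 1, 674371 mod 4 = 3; sign now -1
(674371/38889) = (13258/38889)   [reduce mod 38889]
13258 = 2^1·6629; (2/38889) = +1 since 38889 mod 8 = 1, so (13258/38889) = (+1)^1·(6629/38889); sign now -1
reciprocity: (6629/38889) = +1·(38889/6629) since 6629 mod 4 = 1, 38889 mod 4 = 1; sign now -1
(38889/6629) = (5744/6629)   [reduce mod 6629]
5744 = 2^4·359; (2/6629) = -1 since 6629 mod 8 = 5, so (5744/6629) = (-1)^4·(359/6629); sign now -1
reciprocity: (359/6629) = +1·(6629/359) since 359 mod 4 = 3, 6629 mod 4 = 1; sign now -1
(6629/359) = (167/359)   [reduce mod 359]
reciprocity: (167/359) = -1·(359/167) since 167 mod 4 = 3, 359 mod 4 = 3; sign now +1
(359/167) = (25/167)   [reduce mod 167]
reciprocity: (25/167) = +1·(167/25) since 25 mod 4 = 1, 167 mod 4 = 3; sign now +1
(167/25) = (17/25)   [reduce mod 25]
reciprocity: (17/25) = +1·(25/17) since 17 mod 4 = 1, 25 mod 4 = 1; sign now +1
(25/17) = (8/17)   [reduce mod 17]
8 = 2^3·1; (2/17) = +1 since 17 mod 8 = 1, so (8/17) = (+1)^3·(1/17); sign now +1
(1/17) = 1; final value = sign = +1

1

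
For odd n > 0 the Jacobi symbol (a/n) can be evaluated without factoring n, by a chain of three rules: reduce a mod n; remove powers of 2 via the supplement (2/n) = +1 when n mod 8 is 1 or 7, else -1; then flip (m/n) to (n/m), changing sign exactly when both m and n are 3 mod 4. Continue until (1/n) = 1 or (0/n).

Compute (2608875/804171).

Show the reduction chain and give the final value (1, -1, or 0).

0

(2608875/804171) = (196362/804171)   [reduce mod 804171]
196362 = 2^1·98181; (2/804171) = -1 since 804171 mod 8 = 3, so (196362/804171) = (-1)^1·(98181/804171); sign now -1
reciprocity: (98181/804171) = +1·(804171/98181) since 98181 mod 4 = 1, 804171 mod 4 = 3; sign now -1
(804171/98181) = (18723/98181)   [reduce mod 98181]
reciprocity: (18723/98181) = +1·(98181/18723) since 18723 mod 4 = 3, 98181 mod 4 = 1; sign now -1
(98181/18723) = (4566/18723)   [reduce mod 18723]
4566 = 2^1·2283; (2/18723) = -1 since 18723 mod 8 = 3, so (4566/18723) = (-1)^1·(2283/18723); sign now +1
reciprocity: (2283/18723) = -1·(18723/2283) since 2283 mod 4 = 3, 18723 mod 4 = 3; sign now -1
(18723/2283) = (459/2283)   [reduce mod 2283]
reciprocity: (459/2283) = -1·(2283/459) since 459 mod 4 = 3, 2283 mod 4 = 3; sign now +1
(2283/459) = (447/459)   [reduce mod 459]
reciprocity: (447/459) = -1·(459/447) since 447 mod 4 = 3, 459 mod 4 = 3; sign now -1
(459/447) = (12/447)   [reduce mod 447]
12 = 2^2·3; (2/447) = +1 since 447 mod 8 = 7, so (12/447) = (+1)^2·(3/447); sign now -1
reciprocity: (3/447) = -1·(447/3) since 3 mod 4 = 3, 447 mod 4 = 3; sign now +1
(447/3) = (0/3)   [reduce mod 3]
(0/3) = 0   [gcd(a, n) > 1]; final value = 0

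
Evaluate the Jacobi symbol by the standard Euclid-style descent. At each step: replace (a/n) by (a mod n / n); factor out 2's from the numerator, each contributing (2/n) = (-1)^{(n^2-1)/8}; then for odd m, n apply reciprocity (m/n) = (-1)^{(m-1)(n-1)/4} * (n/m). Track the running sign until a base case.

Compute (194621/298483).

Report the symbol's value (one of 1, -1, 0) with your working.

-1

flip (194621/298483) -> (298483/194621): both odd, 194621 mod 4 = 1, 298483 mod 4 = 3, so the flip contributes +1; sign now +1
(298483/194621): 298483 mod 194621 = 103862, so (298483/194621) = (103862/194621)
factor out 2^1: 103862 = 2^1·51931; with 194621 mod 8 = 5, (2/194621) = -1; sign now -1; continue with (51931/194621)
flip (51931/194621) -> (194621/51931): both odd, 51931 mod 4 = 3, 194621 mod 4 = 1, so the flip contributes +1; sign now -1
(194621/51931): 194621 mod 51931 = 38828, so (194621/51931) = (38828/51931)
factor out 2^2: 38828 = 2^2·9707; with 51931 mod 8 = 3, (2/51931) = -1; sign now -1; continue with (9707/51931)
flip (9707/51931) -> (51931/9707): both odd, 9707 mod 4 = 3, 51931 mod 4 = 3, so the flip contributes -1; sign now +1
(51931/9707): 51931 mod 9707 = 3396, so (51931/9707) = (3396/9707)
factor out 2^2: 3396 = 2^2·849; with 9707 mod 8 = 3, (2/9707) = -1; sign now +1; continue with (849/9707)
flip (849/9707) -> (9707/849): both odd, 849 mod 4 = 1, 9707 mod 4 = 3, so the flip contributes +1; sign now +1
(9707/849): 9707 mod 849 = 368, so (9707/849) = (368/849)
factor out 2^4: 368 = 2^4·23; with 849 mod 8 = 1, (2/849) = +1; sign now +1; continue with (23/849)
flip (23/849) -> (849/23): both odd, 23 mod 4 = 3, 849 mod 4 = 1, so the flip contributes +1; sign now +1
(849/23): 849 mod 23 = 21, so (849/23) = (21/23)
flip (21/23) -> (23/21): both odd, 21 mod 4 = 1, 23 mod 4 = 3, so the flip contributes +1; sign now +1
(23/21): 23 mod 21 = 2, so (23/21) = (2/21)
factor out 2^1: 2 = 2^1·1; with 21 mod 8 = 5, (2/21) = -1; sign now -1; continue with (1/21)
reached (1/21) = 1, so the symbol is -1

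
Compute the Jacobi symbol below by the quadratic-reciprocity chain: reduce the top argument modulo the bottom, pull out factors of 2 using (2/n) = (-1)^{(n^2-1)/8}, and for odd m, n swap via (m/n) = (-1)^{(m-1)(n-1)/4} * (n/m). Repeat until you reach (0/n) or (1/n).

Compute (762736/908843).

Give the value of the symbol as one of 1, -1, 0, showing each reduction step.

0

factor out 2^4: 762736 = 2^4·47671; with 908843 mod 8 = 3, (2/908843) = -1; sign now +1; continue with (47671/908843)
flip (47671/908843) -> (908843/47671): both odd, 47671 mod 4 = 3, 908843 mod 4 = 3, so the flip contributes -1; sign now -1
(908843/47671): 908843 mod 47671 = 3094, so (908843/47671) = (3094/47671)
factor out 2^1: 3094 = 2^1·1547; with 47671 mod 8 = 7, (2/47671) = +1; sign now -1; continue with (1547/47671)
flip (1547/47671) -> (47671/1547): both odd, 1547 mod 4 = 3, 47671 mod 4 = 3, so the flip contributes -1; sign now +1
(47671/1547): 47671 mod 1547 = 1261, so (47671/1547) = (1261/1547)
flip (1261/1547) -> (1547/1261): both odd, 1261 mod 4 = 1, 1547 mod 4 = 3, so the flip contributes +1; sign now +1
(1547/1261): 1547 mod 1261 = 286, so (1547/1261) = (286/1261)
factor out 2^1: 286 = 2^1·143; with 1261 mod 8 = 5, (2/1261) = -1; sign now -1; continue with (143/1261)
flip (143/1261) -> (1261/143): both odd, 143 mod 4 = 3, 1261 mod 4 = 1, so the flip contributes +1; sign now -1
(1261/143): 1261 mod 143 = 117, so (1261/143) = (117/143)
flip (117/143) -> (143/117): both odd, 117 mod 4 = 1, 143 mod 4 = 3, so the flip contributes +1; sign now -1
(143/117): 143 mod 117 = 26, so (143/117) = (26/117)
factor out 2^1: 26 = 2^1·13; with 117 mod 8 = 5, (2/117) = -1; sign now +1; continue with (13/117)
flip (13/117) -> (117/13): both odd, 13 mod 4 = 1, 117 mod 4 = 1, so the flip contributes +1; sign now +1
(117/13): 117 mod 13 = 0, so (117/13) = (0/13)
reached (0/13); gcd(a, n) > 1, so (0/13) = 0 and the symbol is 0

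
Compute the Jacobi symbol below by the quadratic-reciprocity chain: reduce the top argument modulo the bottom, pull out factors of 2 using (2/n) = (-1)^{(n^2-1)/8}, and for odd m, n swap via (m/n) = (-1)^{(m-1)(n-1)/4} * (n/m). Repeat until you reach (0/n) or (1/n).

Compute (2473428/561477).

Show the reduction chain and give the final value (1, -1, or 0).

(2473428/561477): 2473428 mod 561477 = 227520, so (2473428/561477) = (227520/561477)
factor out 2^6: 227520 = 2^6·3555; with 561477 mod 8 = 5, (2/561477) = -1; sign now +1; continue with (3555/561477)
flip (3555/561477) -> (561477/3555): both odd, 3555 mod 4 = 3, 561477 mod 4 = 1, so the flip contributes +1; sign now +1
(561477/3555): 561477 mod 3555 = 3342, so (561477/3555) = (3342/3555)
factor out 2^1: 3342 = 2^1·1671; with 3555 mod 8 = 3, (2/3555) = -1; sign now -1; continue with (1671/3555)
flip (1671/3555) -> (3555/1671): both odd, 1671 mod 4 = 3, 3555 mod 4 = 3, so the flip contributes -1; sign now +1
(3555/1671): 3555 mod 1671 = 213, so (3555/1671) = (213/1671)
flip (213/1671) -> (1671/213): both odd, 213 mod 4 = 1, 1671 mod 4 = 3, so the flip contributes +1; sign now +1
(1671/213): 1671 mod 213 = 180, so (1671/213) = (180/213)
factor out 2^2: 180 = 2^2·45; with 213 mod 8 = 5, (2/213) = -1; sign now +1; continue with (45/213)
flip (45/213) -> (213/45): both odd, 45 mod 4 = 1, 213 mod 4 = 1, so the flip contributes +1; sign now +1
(213/45): 213 mod 45 = 33, so (213/45) = (33/45)
flip (33/45) -> (45/33): both odd, 33 mod 4 = 1, 45 mod 4 = 1, so the flip contributes +1; sign now +1
(45/33): 45 mod 33 = 12, so (45/33) = (12/33)
factor out 2^2: 12 = 2^2·3; with 33 mod 8 = 1, (2/33) = +1; sign now +1; continue with (3/33)
flip (3/33) -> (33/3): both odd, 3 mod 4 = 3, 33 mod 4 = 1, so the flip contributes +1; sign now +1
(33/3): 33 mod 3 = 0, so (33/3) = (0/3)
reached (0/3); gcd(a, n) > 1, so (0/3) = 0 and the symbol is 0

0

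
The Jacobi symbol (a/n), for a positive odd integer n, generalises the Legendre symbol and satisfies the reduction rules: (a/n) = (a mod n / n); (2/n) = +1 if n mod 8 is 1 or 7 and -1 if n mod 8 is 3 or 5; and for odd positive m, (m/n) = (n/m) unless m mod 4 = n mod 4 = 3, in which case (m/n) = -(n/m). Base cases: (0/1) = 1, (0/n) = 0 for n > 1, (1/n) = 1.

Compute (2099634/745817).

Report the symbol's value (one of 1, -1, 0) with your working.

(2099634/745817) = (608000/745817)   [reduce mod 745817]
608000 = 2^8·2375; (2/745817) = +1 since 745817 mod 8 = 1, so (608000/745817) = (+1)^8·(2375/745817); sign now +1
reciprocity: (2375/745817) = +1·(745817/2375) since 2375 mod 4 = 3, 745817 mod 4 = 1; sign now +1
(745817/2375) = (67/2375)   [reduce mod 2375]
reciprocity: (67/2375) = -1·(2375/67) since 67 mod 4 = 3, 2375 mod 4 = 3; sign now -1
(2375/67) = (30/67)   [reduce mod 67]
30 = 2^1·15; (2/67) = -1 since 67 mod 8 = 3, so (30/67) = (-1)^1·(15/67); sign now +1
reciprocity: (15/67) = -1·(67/15) since 15 mod 4 = 3, 67 mod 4 = 3; sign now -1
(67/15) = (7/15)   [reduce mod 15]
reciprocity: (7/15) = -1·(15/7) since 7 mod 4 = 3, 15 mod 4 = 3; sign now +1
(15/7) = (1/7)   [reduce mod 7]
(1/7) = 1; final value = sign = +1

1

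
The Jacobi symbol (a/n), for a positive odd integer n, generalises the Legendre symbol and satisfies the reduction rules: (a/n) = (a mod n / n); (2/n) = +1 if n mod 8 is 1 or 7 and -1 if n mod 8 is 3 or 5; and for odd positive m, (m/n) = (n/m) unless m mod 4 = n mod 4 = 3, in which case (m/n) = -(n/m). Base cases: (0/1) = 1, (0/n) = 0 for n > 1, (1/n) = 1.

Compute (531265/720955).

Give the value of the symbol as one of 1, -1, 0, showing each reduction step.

flip (531265/720955) -> (720955/531265): both odd, 531265 mod 4 = 1, 720955 mod 4 = 3, so the flip contributes +1; sign now +1
(720955/531265): 720955 mod 531265 = 189690, so (720955/531265) = (189690/531265)
factor out 2^1: 189690 = 2^1·94845; with 531265 mod 8 = 1, (2/531265) = +1; sign now +1; continue with (94845/531265)
flip (94845/531265) -> (531265/94845): both odd, 94845 mod 4 = 1, 531265 mod 4 = 1, so the flip contributes +1; sign now +1
(531265/94845): 531265 mod 94845 = 57040, so (531265/94845) = (57040/94845)
factor out 2^4: 57040 = 2^4·3565; with 94845 mod 8 = 5, (2/94845) = -1; sign now +1; continue with (3565/94845)
flip (3565/94845) -> (94845/3565): both odd, 3565 mod 4 = 1, 94845 mod 4 = 1, so the flip contributes +1; sign now +1
(94845/3565): 94845 mod 3565 = 2155, so (94845/3565) = (2155/3565)
flip (2155/3565) -> (3565/2155): both odd, 2155 mod 4 = 3, 3565 mod 4 = 1, so the flip contributes +1; sign now +1
(3565/2155): 3565 mod 2155 = 1410, so (3565/2155) = (1410/2155)
factor out 2^1: 1410 = 2^1·705; with 2155 mod 8 = 3, (2/2155) = -1; sign now -1; continue with (705/2155)
flip (705/2155) -> (2155/705): both odd, 705 mod 4 = 1, 2155 mod 4 = 3, so the flip contributes +1; sign now -1
(2155/705): 2155 mod 705 = 40, so (2155/705) = (40/705)
factor out 2^3: 40 = 2^3·5; with 705 mod 8 = 1, (2/705) = +1; sign now -1; continue with (5/705)
flip (5/705) -> (705/5): both odd, 5 mod 4 = 1, 705 mod 4 = 1, so the flip contributes +1; sign now -1
(705/5): 705 mod 5 = 0, so (705/5) = (0/5)
reached (0/5); gcd(a, n) > 1, so (0/5) = 0 and the symbol is 0

0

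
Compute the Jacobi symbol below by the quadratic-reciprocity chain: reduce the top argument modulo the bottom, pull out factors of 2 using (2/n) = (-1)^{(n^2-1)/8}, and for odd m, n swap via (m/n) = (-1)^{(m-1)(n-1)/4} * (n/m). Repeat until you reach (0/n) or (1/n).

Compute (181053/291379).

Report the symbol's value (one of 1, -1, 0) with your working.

reciprocity: (181053/291379) = +1·(291379/181053) since 181053 mod 4 = 1, 291379 mod 4 = 3; sign now +1
(291379/181053) = (110326/181053)   [reduce mod 181053]
110326 = 2^1·55163; (2/181053) = -1 since 181053 mod 8 = 5, so (110326/181053) = (-1)^1·(55163/181053); sign now -1
reciprocity: (55163/181053) = +1·(181053/55163) since 55163 mod 4 = 3, 181053 mod 4 = 1; sign now -1
(181053/55163) = (15564/55163)   [reduce mod 55163]
15564 = 2^2·3891; (2/55163) = -1 since 55163 mod 8 = 3, so (15564/55163) = (-1)^2·(3891/55163); sign now -1
reciprocity: (3891/55163) = -1·(55163/3891) since 3891 mod 4 = 3, 55163 mod 4 = 3; sign now +1
(55163/3891) = (689/3891)   [reduce mod 3891]
reciprocity: (689/3891) = +1·(3891/689) since 689 mod 4 = 1, 3891 mod 4 = 3; sign now +1
(3891/689) = (446/689)   [reduce mod 689]
446 = 2^1·223; (2/689) = +1 since 689 mod 8 = 1, so (446/689) = (+1)^1·(223/689); sign now +1
reciprocity: (223/689) = +1·(689/223) since 223 mod 4 = 3, 689 mod 4 = 1; sign now +1
(689/223) = (20/223)   [reduce mod 223]
20 = 2^2·5; (2/223) = +1 since 223 mod 8 = 7, so (20/223) = (+1)^2·(5/223); sign now +1
reciprocity: (5/223) = +1·(223/5) since 5 mod 4 = 1, 223 mod 4 = 3; sign now +1
(223/5) = (3/5)   [reduce mod 5]
reciprocity: (3/5) = +1·(5/3) since 3 mod 4 = 3, 5 mod 4 = 1; sign now +1
(5/3) = (2/3)   [reduce mod 3]
2 = 2^1·1; (2/3) = -1 since 3 mod 8 = 3, so (2/3) = (-1)^1·(1/3); sign now -1
(1/3) = 1; final value = sign = -1

-1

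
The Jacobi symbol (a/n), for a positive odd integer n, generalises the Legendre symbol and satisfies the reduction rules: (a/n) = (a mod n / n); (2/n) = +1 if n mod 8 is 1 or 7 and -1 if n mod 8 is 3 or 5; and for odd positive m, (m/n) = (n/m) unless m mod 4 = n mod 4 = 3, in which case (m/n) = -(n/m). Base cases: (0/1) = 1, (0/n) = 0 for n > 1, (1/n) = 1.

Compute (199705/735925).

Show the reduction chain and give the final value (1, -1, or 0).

0

flip (199705/735925) -> (735925/199705): both odd, 199705 mod 4 = 1, 735925 mod 4 = 1, so the flip contributes +1; sign now +1
(735925/199705): 735925 mod 199705 = 136810, so (735925/199705) = (136810/199705)
factor out 2^1: 136810 = 2^1·68405; with 199705 mod 8 = 1, (2/199705) = +1; sign now +1; continue with (68405/199705)
flip (68405/199705) -> (199705/68405): both odd, 68405 mod 4 = 1, 199705 mod 4 = 1, so the flip contributes +1; sign now +1
(199705/68405): 199705 mod 68405 = 62895, so (199705/68405) = (62895/68405)
flip (62895/68405) -> (68405/62895): both odd, 62895 mod 4 = 3, 68405 mod 4 = 1, so the flip contributes +1; sign now +1
(68405/62895): 68405 mod 62895 = 5510, so (68405/62895) = (5510/62895)
factor out 2^1: 5510 = 2^1·2755; with 62895 mod 8 = 7, (2/62895) = +1; sign now +1; continue with (2755/62895)
flip (2755/62895) -> (62895/2755): both odd, 2755 mod 4 = 3, 62895 mod 4 = 3, so the flip contributes -1; sign now -1
(62895/2755): 62895 mod 2755 = 2285, so (62895/2755) = (2285/2755)
flip (2285/2755) -> (2755/2285): both odd, 2285 mod 4 = 1, 2755 mod 4 = 3, so the flip contributes +1; sign now -1
(2755/2285): 2755 mod 2285 = 470, so (2755/2285) = (470/2285)
factor out 2^1: 470 = 2^1·235; with 2285 mod 8 = 5, (2/2285) = -1; sign now +1; continue with (235/2285)
flip (235/2285) -> (2285/235): both odd, 235 mod 4 = 3, 2285 mod 4 = 1, so the flip contributes +1; sign now +1
(2285/235): 2285 mod 235 = 170, so (2285/235) = (170/235)
factor out 2^1: 170 = 2^1·85; with 235 mod 8 = 3, (2/235) = -1; sign now -1; continue with (85/235)
flip (85/235) -> (235/85): both odd, 85 mod 4 = 1, 235 mod 4 = 3, so the flip contributes +1; sign now -1
(235/85): 235 mod 85 = 65, so (235/85) = (65/85)
flip (65/85) -> (85/65): both odd, 65 mod 4 = 1, 85 mod 4 = 1, so the flip contributes +1; sign now -1
(85/65): 85 mod 65 = 20, so (85/65) = (20/65)
factor out 2^2: 20 = 2^2·5; with 65 mod 8 = 1, (2/65) = +1; sign now -1; continue with (5/65)
flip (5/65) -> (65/5): both odd, 5 mod 4 = 1, 65 mod 4 = 1, so the flip contributes +1; sign now -1
(65/5): 65 mod 5 = 0, so (65/5) = (0/5)
reached (0/5); gcd(a, n) > 1, so (0/5) = 0 and the symbol is 0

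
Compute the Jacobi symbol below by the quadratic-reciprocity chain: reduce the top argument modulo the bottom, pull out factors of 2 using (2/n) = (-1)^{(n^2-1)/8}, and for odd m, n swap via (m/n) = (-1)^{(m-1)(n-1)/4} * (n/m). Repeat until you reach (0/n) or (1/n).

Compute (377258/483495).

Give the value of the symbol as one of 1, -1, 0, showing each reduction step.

factor out 2^1: 377258 = 2^1·188629; with 483495 mod 8 = 7, (2/483495) = +1; sign now +1; continue with (188629/483495)
flip (188629/483495) -> (483495/188629): both odd, 188629 mod 4 = 1, 483495 mod 4 = 3, so the flip contributes +1; sign now +1
(483495/188629): 483495 mod 188629 = 106237, so (483495/188629) = (106237/188629)
flip (106237/188629) -> (188629/106237): both odd, 106237 mod 4 = 1, 188629 mod 4 = 1, so the flip contributes +1; sign now +1
(188629/106237): 188629 mod 106237 = 82392, so (188629/106237) = (82392/106237)
factor out 2^3: 82392 = 2^3·10299; with 106237 mod 8 = 5, (2/106237) = -1; sign now -1; continue with (10299/106237)
flip (10299/106237) -> (106237/10299): both odd, 10299 mod 4 = 3, 106237 mod 4 = 1, so the flip contributes +1; sign now -1
(106237/10299): 106237 mod 10299 = 3247, so (106237/10299) = (3247/10299)
flip (3247/10299) -> (10299/3247): both odd, 3247 mod 4 = 3, 10299 mod 4 = 3, so the flip contributes -1; sign now +1
(10299/3247): 10299 mod 3247 = 558, so (10299/3247) = (558/3247)
factor out 2^1: 558 = 2^1·279; with 3247 mod 8 = 7, (2/3247) = +1; sign now +1; continue with (279/3247)
flip (279/3247) -> (3247/279): both odd, 279 mod 4 = 3, 3247 mod 4 = 3, so the flip contributes -1; sign now -1
(3247/279): 3247 mod 279 = 178, so (3247/279) = (178/279)
factor out 2^1: 178 = 2^1·89; with 279 mod 8 = 7, (2/279) = +1; sign now -1; continue with (89/279)
flip (89/279) -> (279/89): both odd, 89 mod 4 = 1, 279 mod 4 = 3, so the flip contributes +1; sign now -1
(279/89): 279 mod 89 = 12, so (279/89) = (12/89)
factor out 2^2: 12 = 2^2·3; with 89 mod 8 = 1, (2/89) = +1; sign now -1; continue with (3/89)
flip (3/89) -> (89/3): both odd, 3 mod 4 = 3, 89 mod 4 = 1, so the flip contributes +1; sign now -1
(89/3): 89 mod 3 = 2, so (89/3) = (2/3)
factor out 2^1: 2 = 2^1·1; with 3 mod 8 = 3, (2/3) = -1; sign now +1; continue with (1/3)
reached (1/3) = 1, so the symbol is +1

1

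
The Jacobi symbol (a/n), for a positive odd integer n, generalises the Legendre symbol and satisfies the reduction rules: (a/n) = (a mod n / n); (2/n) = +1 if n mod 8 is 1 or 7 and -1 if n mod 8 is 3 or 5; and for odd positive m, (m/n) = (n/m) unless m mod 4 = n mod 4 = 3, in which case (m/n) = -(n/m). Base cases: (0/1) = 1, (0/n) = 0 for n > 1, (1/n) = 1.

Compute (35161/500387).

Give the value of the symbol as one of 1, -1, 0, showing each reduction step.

-1

reciprocity: (35161/500387) = +1·(500387/35161) since 35161 mod 4 = 1, 500387 mod 4 = 3; sign now +1
(500387/35161) = (8133/35161)   [reduce mod 35161]
reciprocity: (8133/35161) = +1·(35161/8133) since 8133 mod 4 = 1, 35161 mod 4 = 1; sign now +1
(35161/8133) = (2629/8133)   [reduce mod 8133]
reciprocity: (2629/8133) = +1·(8133/2629) since 2629 mod 4 = 1, 8133 mod 4 = 1; sign now +1
(8133/2629) = (246/2629)   [reduce mod 2629]
246 = 2^1·123; (2/2629) = -1 since 2629 mod 8 = 5, so (246/2629) = (-1)^1·(123/2629); sign now -1
reciprocity: (123/2629) = +1·(2629/123) since 123 mod 4 = 3, 2629 mod 4 = 1; sign now -1
(2629/123) = (46/123)   [reduce mod 123]
46 = 2^1·23; (2/123) = -1 since 123 mod 8 = 3, so (46/123) = (-1)^1·(23/123); sign now +1
reciprocity: (23/123) = -1·(123/23) since 23 mod 4 = 3, 123 mod 4 = 3; sign now -1
(123/23) = (8/23)   [reduce mod 23]
8 = 2^3·1; (2/23) = +1 since 23 mod 8 = 7, so (8/23) = (+1)^3·(1/23); sign now -1
(1/23) = 1; final value = sign = -1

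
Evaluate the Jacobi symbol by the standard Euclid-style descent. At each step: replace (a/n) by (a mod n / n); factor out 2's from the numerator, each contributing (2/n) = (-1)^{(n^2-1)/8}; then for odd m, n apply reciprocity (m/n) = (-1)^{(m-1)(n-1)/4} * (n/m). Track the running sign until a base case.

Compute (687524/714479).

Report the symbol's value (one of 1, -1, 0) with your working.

factor out 2^2: 687524 = 2^2·171881; with 714479 mod 8 = 7, (2/714479) = +1; sign now +1; continue with (171881/714479)
flip (171881/714479) -> (714479/171881): both odd, 171881 mod 4 = 1, 714479 mod 4 = 3, so the flip contributes +1; sign now +1
(714479/171881): 714479 mod 171881 = 26955, so (714479/171881) = (26955/171881)
flip (26955/171881) -> (171881/26955): both odd, 26955 mod 4 = 3, 171881 mod 4 = 1, so the flip contributes +1; sign now +1
(171881/26955): 171881 mod 26955 = 10151, so (171881/26955) = (10151/26955)
flip (10151/26955) -> (26955/10151): both odd, 10151 mod 4 = 3, 26955 mod 4 = 3, so the flip contributes -1; sign now -1
(26955/10151): 26955 mod 10151 = 6653, so (26955/10151) = (6653/10151)
flip (6653/10151) -> (10151/6653): both odd, 6653 mod 4 = 1, 10151 mod 4 = 3, so the flip contributes +1; sign now -1
(10151/6653): 10151 mod 6653 = 3498, so (10151/6653) = (3498/6653)
factor out 2^1: 3498 = 2^1·1749; with 6653 mod 8 = 5, (2/6653) = -1; sign now +1; continue with (1749/6653)
flip (1749/6653) -> (6653/1749): both odd, 1749 mod 4 = 1, 6653 mod 4 = 1, so the flip contributes +1; sign now +1
(6653/1749): 6653 mod 1749 = 1406, so (6653/1749) = (1406/1749)
factor out 2^1: 1406 = 2^1·703; with 1749 mod 8 = 5, (2/1749) = -1; sign now -1; continue with (703/1749)
flip (703/1749) -> (1749/703): both odd, 703 mod 4 = 3, 1749 mod 4 = 1, so the flip contributes +1; sign now -1
(1749/703): 1749 mod 703 = 343, so (1749/703) = (343/703)
flip (343/703) -> (703/343): both odd, 343 mod 4 = 3, 703 mod 4 = 3, so the flip contributes -1; sign now +1
(703/343): 703 mod 343 = 17, so (703/343) = (17/343)
flip (17/343) -> (343/17): both odd, 17 mod 4 = 1, 343 mod 4 = 3, so the flip contributes +1; sign now +1
(343/17): 343 mod 17 = 3, so (343/17) = (3/17)
flip (3/17) -> (17/3): both odd, 3 mod 4 = 3, 17 mod 4 = 1, so the flip contributes +1; sign now +1
(17/3): 17 mod 3 = 2, so (17/3) = (2/3)
factor out 2^1: 2 = 2^1·1; with 3 mod 8 = 3, (2/3) = -1; sign now -1; continue with (1/3)
reached (1/3) = 1, so the symbol is -1

-1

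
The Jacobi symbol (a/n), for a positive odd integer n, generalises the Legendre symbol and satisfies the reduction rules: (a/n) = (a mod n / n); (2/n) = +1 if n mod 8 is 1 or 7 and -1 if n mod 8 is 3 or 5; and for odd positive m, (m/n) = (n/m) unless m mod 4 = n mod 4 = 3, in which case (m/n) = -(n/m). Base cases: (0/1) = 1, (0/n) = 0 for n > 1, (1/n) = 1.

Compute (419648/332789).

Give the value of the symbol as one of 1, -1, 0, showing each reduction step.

(419648/332789) = (86859/332789)   [reduce mod 332789]
reciprocity: (86859/332789) = +1·(332789/86859) since 86859 mod 4 = 3, 332789 mod 4 = 1; sign now +1
(332789/86859) = (72212/86859)   [reduce mod 86859]
72212 = 2^2·18053; (2/86859) = -1 since 86859 mod 8 = 3, so (72212/86859) = (-1)^2·(18053/86859); sign now +1
reciprocity: (18053/86859) = +1·(86859/18053) since 18053 mod 4 = 1, 86859 mod 4 = 3; sign now +1
(86859/18053) = (14647/18053)   [reduce mod 18053]
reciprocity: (14647/18053) = +1·(18053/14647) since 14647 mod 4 = 3, 18053 mod 4 = 1; sign now +1
(18053/14647) = (3406/14647)   [reduce mod 14647]
3406 = 2^1·1703; (2/14647) = +1 since 14647 mod 8 = 7, so (3406/14647) = (+1)^1·(1703/14647); sign now +1
reciprocity: (1703/14647) = -1·(14647/1703) since 1703 mod 4 = 3, 14647 mod 4 = 3; sign now -1
(14647/1703) = (1023/1703)   [reduce mod 1703]
reciprocity: (1023/1703) = -1·(1703/1023) since 1023 mod 4 = 3, 1703 mod 4 = 3; sign now +1
(1703/1023) = (680/1023)   [reduce mod 1023]
680 = 2^3·85; (2/1023) = +1 since 1023 mod 8 = 7, so (680/1023) = (+1)^3·(85/1023); sign now +1
reciprocity: (85/1023) = +1·(1023/85) since 85 mod 4 = 1, 1023 mod 4 = 3; sign now +1
(1023/85) = (3/85)   [reduce mod 85]
reciprocity: (3/85) = +1·(85/3) since 3 mod 4 = 3, 85 mod 4 = 1; sign now +1
(85/3) = (1/3)   [reduce mod 3]
(1/3) = 1; final value = sign = +1

1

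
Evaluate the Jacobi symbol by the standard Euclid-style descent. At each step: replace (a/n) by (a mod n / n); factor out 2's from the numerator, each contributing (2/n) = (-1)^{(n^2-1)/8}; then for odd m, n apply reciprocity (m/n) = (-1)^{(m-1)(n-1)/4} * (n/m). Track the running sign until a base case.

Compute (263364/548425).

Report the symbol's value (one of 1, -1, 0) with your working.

-1

factor out 2^2: 263364 = 2^2·65841; with 548425 mod 8 = 1, (2/548425) = +1; sign now +1; continue with (65841/548425)
flip (65841/548425) -> (548425/65841): both odd, 65841 mod 4 = 1, 548425 mod 4 = 1, so the flip contributes +1; sign now +1
(548425/65841): 548425 mod 65841 = 21697, so (548425/65841) = (21697/65841)
flip (21697/65841) -> (65841/21697): both odd, 21697 mod 4 = 1, 65841 mod 4 = 1, so the flip contributes +1; sign now +1
(65841/21697): 65841 mod 21697 = 750, so (65841/21697) = (750/21697)
factor out 2^1: 750 = 2^1·375; with 21697 mod 8 = 1, (2/21697) = +1; sign now +1; continue with (375/21697)
flip (375/21697) -> (21697/375): both odd, 375 mod 4 = 3, 21697 mod 4 = 1, so the flip contributes +1; sign now +1
(21697/375): 21697 mod 375 = 322, so (21697/375) = (322/375)
factor out 2^1: 322 = 2^1·161; with 375 mod 8 = 7, (2/375) = +1; sign now +1; continue with (161/375)
flip (161/375) -> (375/161): both odd, 161 mod 4 = 1, 375 mod 4 = 3, so the flip contributes +1; sign now +1
(375/161): 375 mod 161 = 53, so (375/161) = (53/161)
flip (53/161) -> (161/53): both odd, 53 mod 4 = 1, 161 mod 4 = 1, so the flip contributes +1; sign now +1
(161/53): 161 mod 53 = 2, so (161/53) = (2/53)
factor out 2^1: 2 = 2^1·1; with 53 mod 8 = 5, (2/53) = -1; sign now -1; continue with (1/53)
reached (1/53) = 1, so the symbol is -1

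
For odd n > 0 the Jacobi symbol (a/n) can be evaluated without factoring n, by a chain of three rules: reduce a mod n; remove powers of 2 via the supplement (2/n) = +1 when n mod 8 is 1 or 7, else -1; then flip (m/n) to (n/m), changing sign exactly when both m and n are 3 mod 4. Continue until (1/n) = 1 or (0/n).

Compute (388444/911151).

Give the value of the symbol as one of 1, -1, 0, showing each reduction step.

-1

factor out 2^2: 388444 = 2^2·97111; with 911151 mod 8 = 7, (2/911151) = +1; sign now +1; continue with (97111/911151)
flip (97111/911151) -> (911151/97111): both odd, 97111 mod 4 = 3, 911151 mod 4 = 3, so the flip contributes -1; sign now -1
(911151/97111): 911151 mod 97111 = 37152, so (911151/97111) = (37152/97111)
factor out 2^5: 37152 = 2^5·1161; with 97111 mod 8 = 7, (2/97111) = +1; sign now -1; continue with (1161/97111)
flip (1161/97111) -> (97111/1161): both odd, 1161 mod 4 = 1, 97111 mod 4 = 3, so the flip contributes +1; sign now -1
(97111/1161): 97111 mod 1161 = 748, so (97111/1161) = (748/1161)
factor out 2^2: 748 = 2^2·187; with 1161 mod 8 = 1, (2/1161) = +1; sign now -1; continue with (187/1161)
flip (187/1161) -> (1161/187): both odd, 187 mod 4 = 3, 1161 mod 4 = 1, so the flip contributes +1; sign now -1
(1161/187): 1161 mod 187 = 39, so (1161/187) = (39/187)
flip (39/187) -> (187/39): both odd, 39 mod 4 = 3, 187 mod 4 = 3, so the flip contributes -1; sign now +1
(187/39): 187 mod 39 = 31, so (187/39) = (31/39)
flip (31/39) -> (39/31): both odd, 31 mod 4 = 3, 39 mod 4 = 3, so the flip contributes -1; sign now -1
(39/31): 39 mod 31 = 8, so (39/31) = (8/31)
factor out 2^3: 8 = 2^3·1; with 31 mod 8 = 7, (2/31) = +1; sign now -1; continue with (1/31)
reached (1/31) = 1, so the symbol is -1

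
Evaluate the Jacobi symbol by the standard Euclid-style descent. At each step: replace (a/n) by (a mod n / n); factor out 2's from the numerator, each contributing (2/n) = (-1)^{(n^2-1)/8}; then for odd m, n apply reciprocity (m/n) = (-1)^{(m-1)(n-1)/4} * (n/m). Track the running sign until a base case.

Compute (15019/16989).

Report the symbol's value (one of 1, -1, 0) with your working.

reciprocity: (15019/16989) = +1·(16989/15019) since 15019 mod 4 = 3, 16989 mod 4 = 1; sign now +1
(16989/15019) = (1970/15019)   [reduce mod 15019]
1970 = 2^1·985; (2/15019) = -1 since 15019 mod 8 = 3, so (1970/15019) = (-1)^1·(985/15019); sign now -1
reciprocity: (985/15019) = +1·(15019/985) since 985 mod 4 = 1, 15019 mod 4 = 3; sign now -1
(15019/985) = (244/985)   [reduce mod 985]
244 = 2^2·61; (2/985) = +1 since 985 mod 8 = 1, so (244/985) = (+1)^2·(61/985); sign now -1
reciprocity: (61/985) = +1·(985/61) since 61 mod 4 = 1, 985 mod 4 = 1; sign now -1
(985/61) = (9/61)   [reduce mod 61]
reciprocity: (9/61) = +1·(61/9) since 9 mod 4 = 1, 61 mod 4 = 1; sign now -1
(61/9) = (7/9)   [reduce mod 9]
reciprocity: (7/9) = +1·(9/7) since 7 mod 4 = 3, 9 mod 4 = 1; sign now -1
(9/7) = (2/7)   [reduce mod 7]
2 = 2^1·1; (2/7) = +1 since 7 mod 8 = 7, so (2/7) = (+1)^1·(1/7); sign now -1
(1/7) = 1; final value = sign = -1

-1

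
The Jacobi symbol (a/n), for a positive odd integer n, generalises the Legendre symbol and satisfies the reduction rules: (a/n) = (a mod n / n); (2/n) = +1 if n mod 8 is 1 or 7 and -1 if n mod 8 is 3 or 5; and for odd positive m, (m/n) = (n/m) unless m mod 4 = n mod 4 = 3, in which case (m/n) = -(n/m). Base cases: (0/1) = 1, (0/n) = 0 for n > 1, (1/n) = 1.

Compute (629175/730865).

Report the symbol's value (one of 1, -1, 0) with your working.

flip (629175/730865) -> (730865/629175): both odd, 629175 mod 4 = 3, 730865 mod 4 = 1, so the flip contributes +1; sign now +1
(730865/629175): 730865 mod 629175 = 101690, so (730865/629175) = (101690/629175)
factor out 2^1: 101690 = 2^1·50845; with 629175 mod 8 = 7, (2/629175) = +1; sign now +1; continue with (50845/629175)
flip (50845/629175) -> (629175/50845): both odd, 50845 mod 4 = 1, 629175 mod 4 = 3, so the flip contributes +1; sign now +1
(629175/50845): 629175 mod 50845 = 19035, so (629175/50845) = (19035/50845)
flip (19035/50845) -> (50845/19035): both odd, 19035 mod 4 = 3, 50845 mod 4 = 1, so the flip contributes +1; sign now +1
(50845/19035): 50845 mod 19035 = 12775, so (50845/19035) = (12775/19035)
flip (12775/19035) -> (19035/12775): both odd, 12775 mod 4 = 3, 19035 mod 4 = 3, so the flip contributes -1; sign now -1
(19035/12775): 19035 mod 12775 = 6260, so (19035/12775) = (6260/12775)
factor out 2^2: 6260 = 2^2·1565; with 12775 mod 8 = 7, (2/12775) = +1; sign now -1; continue with (1565/12775)
flip (1565/12775) -> (12775/1565): both odd, 1565 mod 4 = 1, 12775 mod 4 = 3, so the flip contributes +1; sign now -1
(12775/1565): 12775 mod 1565 = 255, so (12775/1565) = (255/1565)
flip (255/1565) -> (1565/255): both odd, 255 mod 4 = 3, 1565 mod 4 = 1, so the flip contributes +1; sign now -1
(1565/255): 1565 mod 255 = 35, so (1565/255) = (35/255)
flip (35/255) -> (255/35): both odd, 35 mod 4 = 3, 255 mod 4 = 3, so the flip contributes -1; sign now +1
(255/35): 255 mod 35 = 10, so (255/35) = (10/35)
factor out 2^1: 10 = 2^1·5; with 35 mod 8 = 3, (2/35) = -1; sign now -1; continue with (5/35)
flip (5/35) -> (35/5): both odd, 5 mod 4 = 1, 35 mod 4 = 3, so the flip contributes +1; sign now -1
(35/5): 35 mod 5 = 0, so (35/5) = (0/5)
reached (0/5); gcd(a, n) > 1, so (0/5) = 0 and the symbol is 0

0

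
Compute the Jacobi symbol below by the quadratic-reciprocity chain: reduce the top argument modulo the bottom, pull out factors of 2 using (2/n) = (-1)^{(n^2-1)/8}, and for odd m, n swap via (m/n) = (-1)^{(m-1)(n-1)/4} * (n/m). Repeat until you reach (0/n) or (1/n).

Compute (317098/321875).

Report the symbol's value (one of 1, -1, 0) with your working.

-1

factor out 2^1: 317098 = 2^1·158549; with 321875 mod 8 = 3, (2/321875) = -1; sign now -1; continue with (158549/321875)
flip (158549/321875) -> (321875/158549): both odd, 158549 mod 4 = 1, 321875 mod 4 = 3, so the flip contributes +1; sign now -1
(321875/158549): 321875 mod 158549 = 4777, so (321875/158549) = (4777/158549)
flip (4777/158549) -> (158549/4777): both odd, 4777 mod 4 = 1, 158549 mod 4 = 1, so the flip contributes +1; sign now -1
(158549/4777): 158549 mod 4777 = 908, so (158549/4777) = (908/4777)
factor out 2^2: 908 = 2^2·227; with 4777 mod 8 = 1, (2/4777) = +1; sign now -1; continue with (227/4777)
flip (227/4777) -> (4777/227): both odd, 227 mod 4 = 3, 4777 mod 4 = 1, so the flip contributes +1; sign now -1
(4777/227): 4777 mod 227 = 10, so (4777/227) = (10/227)
factor out 2^1: 10 = 2^1·5; with 227 mod 8 = 3, (2/227) = -1; sign now +1; continue with (5/227)
flip (5/227) -> (227/5): both odd, 5 mod 4 = 1, 227 mod 4 = 3, so the flip contributes +1; sign now +1
(227/5): 227 mod 5 = 2, so (227/5) = (2/5)
factor out 2^1: 2 = 2^1·1; with 5 mod 8 = 5, (2/5) = -1; sign now -1; continue with (1/5)
reached (1/5) = 1, so the symbol is -1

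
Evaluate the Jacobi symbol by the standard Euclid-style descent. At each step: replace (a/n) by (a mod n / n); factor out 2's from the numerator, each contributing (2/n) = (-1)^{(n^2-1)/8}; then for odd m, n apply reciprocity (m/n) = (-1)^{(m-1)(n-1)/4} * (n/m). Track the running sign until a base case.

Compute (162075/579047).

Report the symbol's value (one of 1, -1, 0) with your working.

flip (162075/579047) -> (579047/162075): both odd, 162075 mod 4 = 3, 579047 mod 4 = 3, so the flip contributes -1; sign now -1
(579047/162075): 579047 mod 162075 = 92822, so (579047/162075) = (92822/162075)
factor out 2^1: 92822 = 2^1·46411; with 162075 mod 8 = 3, (2/162075) = -1; sign now +1; continue with (46411/162075)
flip (46411/162075) -> (162075/46411): both odd, 46411 mod 4 = 3, 162075 mod 4 = 3, so the flip contributes -1; sign now -1
(162075/46411): 162075 mod 46411 = 22842, so (162075/46411) = (22842/46411)
factor out 2^1: 22842 = 2^1·11421; with 46411 mod 8 = 3, (2/46411) = -1; sign now +1; continue with (11421/46411)
flip (11421/46411) -> (46411/11421): both odd, 11421 mod 4 = 1, 46411 mod 4 = 3, so the flip contributes +1; sign now +1
(46411/11421): 46411 mod 11421 = 727, so (46411/11421) = (727/11421)
flip (727/11421) -> (11421/727): both odd, 727 mod 4 = 3, 11421 mod 4 = 1, so the flip contributes +1; sign now +1
(11421/727): 11421 mod 727 = 516, so (11421/727) = (516/727)
factor out 2^2: 516 = 2^2·129; with 727 mod 8 = 7, (2/727) = +1; sign now +1; continue with (129/727)
flip (129/727) -> (727/129): both odd, 129 mod 4 = 1, 727 mod 4 = 3, so the flip contributes +1; sign now +1
(727/129): 727 mod 129 = 82, so (727/129) = (82/129)
factor out 2^1: 82 = 2^1·41; with 129 mod 8 = 1, (2/129) = +1; sign now +1; continue with (41/129)
flip (41/129) -> (129/41): both odd, 41 mod 4 = 1, 129 mod 4 = 1, so the flip contributes +1; sign now +1
(129/41): 129 mod 41 = 6, so (129/41) = (6/41)
factor out 2^1: 6 = 2^1·3; with 41 mod 8 = 1, (2/41) = +1; sign now +1; continue with (3/41)
flip (3/41) -> (41/3): both odd, 3 mod 4 = 3, 41 mod 4 = 1, so the flip contributes +1; sign now +1
(41/3): 41 mod 3 = 2, so (41/3) = (2/3)
factor out 2^1: 2 = 2^1·1; with 3 mod 8 = 3, (2/3) = -1; sign now -1; continue with (1/3)
reached (1/3) = 1, so the symbol is -1

-1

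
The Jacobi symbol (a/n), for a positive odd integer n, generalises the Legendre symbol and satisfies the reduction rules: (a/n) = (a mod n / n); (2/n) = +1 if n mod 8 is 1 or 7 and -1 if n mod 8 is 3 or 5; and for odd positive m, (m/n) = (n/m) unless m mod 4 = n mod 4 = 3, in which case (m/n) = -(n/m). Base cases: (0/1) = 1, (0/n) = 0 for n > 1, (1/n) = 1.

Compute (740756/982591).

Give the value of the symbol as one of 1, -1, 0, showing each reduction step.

factor out 2^2: 740756 = 2^2·185189; with 982591 mod 8 = 7, (2/982591) = +1; sign now +1; continue with (185189/982591)
flip (185189/982591) -> (982591/185189): both odd, 185189 mod 4 = 1, 982591 mod 4 = 3, so the flip contributes +1; sign now +1
(982591/185189): 982591 mod 185189 = 56646, so (982591/185189) = (56646/185189)
factor out 2^1: 56646 = 2^1·28323; with 185189 mod 8 = 5, (2/185189) = -1; sign now -1; continue with (28323/185189)
flip (28323/185189) -> (185189/28323): both odd, 28323 mod 4 = 3, 185189 mod 4 = 1, so the flip contributes +1; sign now -1
(185189/28323): 185189 mod 28323 = 15251, so (185189/28323) = (15251/28323)
flip (15251/28323) -> (28323/15251): both odd, 15251 mod 4 = 3, 28323 mod 4 = 3, so the flip contributes -1; sign now +1
(28323/15251): 28323 mod 15251 = 13072, so (28323/15251) = (13072/15251)
factor out 2^4: 13072 = 2^4·817; with 15251 mod 8 = 3, (2/15251) = -1; sign now +1; continue with (817/15251)
flip (817/15251) -> (15251/817): both odd, 817 mod 4 = 1, 15251 mod 4 = 3, so the flip contributes +1; sign now +1
(15251/817): 15251 mod 817 = 545, so (15251/817) = (545/817)
flip (545/817) -> (817/545): both odd, 545 mod 4 = 1, 817 mod 4 = 1, so the flip contributes +1; sign now +1
(817/545): 817 mod 545 = 272, so (817/545) = (272/545)
factor out 2^4: 272 = 2^4·17; with 545 mod 8 = 1, (2/545) = +1; sign now +1; continue with (17/545)
flip (17/545) -> (545/17): both odd, 17 mod 4 = 1, 545 mod 4 = 1, so the flip contributes +1; sign now +1
(545/17): 545 mod 17 = 1, so (545/17) = (1/17)
reached (1/17) = 1, so the symbol is +1

1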